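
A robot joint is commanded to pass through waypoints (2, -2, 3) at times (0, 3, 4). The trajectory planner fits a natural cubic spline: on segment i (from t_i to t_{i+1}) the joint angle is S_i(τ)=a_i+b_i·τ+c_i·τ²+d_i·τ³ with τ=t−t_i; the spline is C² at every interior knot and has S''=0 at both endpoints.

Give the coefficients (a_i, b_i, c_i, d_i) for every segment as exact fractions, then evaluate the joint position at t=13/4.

  seg 0: a=2 b=-89/24 c=0 d=19/72
  seg 1: a=-2 b=41/12 c=19/8 d=-19/24
S(13/4) = -517/512

Δ: Δ0=-4/3, Δ1=5
row 1: diag=8, rhs=38; c'=1/8, d'=19/4
back: M1=19/4
M: M0=0, M1=19/4, M2=0
seg 0: a=2, c=M0/2=0, d=(M1−M0)/(6·3)=19/72, b=Δ0−h0·(2M0+M1)/6=-89/24
seg 1: a=-2, c=M1/2=19/8, d=(M2−M1)/(6·1)=-19/24, b=Δ1−h1·(2M1+M2)/6=41/12
t_q=13/4 → seg 1, τ=1/4; S=-2+41/12·τ+19/8·τ²+-19/24·τ³=-517/512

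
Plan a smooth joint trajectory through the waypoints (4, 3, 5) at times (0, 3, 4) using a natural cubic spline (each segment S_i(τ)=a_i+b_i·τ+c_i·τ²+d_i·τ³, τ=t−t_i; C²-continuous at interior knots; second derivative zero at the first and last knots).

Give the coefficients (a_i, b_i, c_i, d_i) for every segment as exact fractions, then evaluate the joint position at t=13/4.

Δ: Δ0=-1/3, Δ1=2
row 1: diag=8, rhs=14; c'=1/8, d'=7/4
back: M1=7/4
M: M0=0, M1=7/4, M2=0
seg 0: a=4, c=M0/2=0, d=(M1−M0)/(6·3)=7/72, b=Δ0−h0·(2M0+M1)/6=-29/24
seg 1: a=3, c=M1/2=7/8, d=(M2−M1)/(6·1)=-7/24, b=Δ1−h1·(2M1+M2)/6=17/12
t_q=13/4 → seg 1, τ=1/4; S=3+17/12·τ+7/8·τ²+-7/24·τ³=1743/512

  seg 0: a=4 b=-29/24 c=0 d=7/72
  seg 1: a=3 b=17/12 c=7/8 d=-7/24
S(13/4) = 1743/512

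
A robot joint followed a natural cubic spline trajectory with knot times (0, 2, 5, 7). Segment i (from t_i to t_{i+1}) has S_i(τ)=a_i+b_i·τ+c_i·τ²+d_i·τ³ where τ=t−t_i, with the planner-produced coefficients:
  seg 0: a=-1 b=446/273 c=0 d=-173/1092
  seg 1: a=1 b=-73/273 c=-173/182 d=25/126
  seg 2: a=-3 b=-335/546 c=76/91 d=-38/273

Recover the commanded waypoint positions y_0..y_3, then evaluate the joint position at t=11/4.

y_0=-1 y_1=1 y_2=-3 y_3=-2
S(11/4) = 4059/11648

y_0 = S_0(0) = a_0 = -1
y_1 = S_1(0) = a_1 = 1
y_2 = S_2(0) = a_2 = -3
y_3 = S_2(2) = -2
t_q=11/4 is in segment 1 (τ=3/4); S_1(τ)=4059/11648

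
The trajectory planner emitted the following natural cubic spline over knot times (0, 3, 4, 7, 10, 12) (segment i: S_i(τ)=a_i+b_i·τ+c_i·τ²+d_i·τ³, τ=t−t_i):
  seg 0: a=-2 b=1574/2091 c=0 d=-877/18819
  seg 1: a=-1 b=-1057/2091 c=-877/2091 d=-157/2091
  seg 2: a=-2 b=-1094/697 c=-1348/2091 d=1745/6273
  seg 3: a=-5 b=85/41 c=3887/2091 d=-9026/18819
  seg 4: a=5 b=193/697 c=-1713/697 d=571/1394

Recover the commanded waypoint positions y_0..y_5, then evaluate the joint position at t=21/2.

y_0=-2 y_1=-1 y_2=-2 y_3=-5 y_4=5 y_5=-1
S(21/2) = 51023/11152

y_0 = S_0(0) = a_0 = -2
y_1 = S_1(0) = a_1 = -1
y_2 = S_2(0) = a_2 = -2
y_3 = S_3(0) = a_3 = -5
y_4 = S_4(0) = a_4 = 5
y_5 = S_4(2) = -1
t_q=21/2 is in segment 4 (τ=1/2); S_4(τ)=51023/11152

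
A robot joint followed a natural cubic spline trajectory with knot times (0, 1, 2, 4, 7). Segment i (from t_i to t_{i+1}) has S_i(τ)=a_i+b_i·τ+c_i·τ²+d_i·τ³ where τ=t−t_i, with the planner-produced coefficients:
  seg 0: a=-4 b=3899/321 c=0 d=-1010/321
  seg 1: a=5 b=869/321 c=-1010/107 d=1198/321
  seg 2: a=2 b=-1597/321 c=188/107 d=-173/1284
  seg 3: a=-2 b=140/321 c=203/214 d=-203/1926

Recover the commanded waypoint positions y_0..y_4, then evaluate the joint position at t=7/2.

y_0 = S_0(0) = a_0 = -4
y_1 = S_1(0) = a_1 = 5
y_2 = S_2(0) = a_2 = 2
y_3 = S_3(0) = a_3 = -2
y_4 = S_3(3) = 5
t_q=7/2 is in segment 2 (τ=3/2); S_2(τ)=-6725/3424

y_0=-4 y_1=5 y_2=2 y_3=-2 y_4=5
S(7/2) = -6725/3424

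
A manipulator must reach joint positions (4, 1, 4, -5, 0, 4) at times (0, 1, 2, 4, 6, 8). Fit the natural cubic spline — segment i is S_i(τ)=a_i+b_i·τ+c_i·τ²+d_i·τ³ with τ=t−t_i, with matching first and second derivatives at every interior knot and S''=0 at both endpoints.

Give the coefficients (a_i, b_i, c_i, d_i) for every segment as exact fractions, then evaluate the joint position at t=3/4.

Δ: Δ0=-3, Δ1=3, Δ2=-9/2, Δ3=5/2, Δ4=2
row 1: diag=4, rhs=36; c'=1/4, d'=9
row 2: denom=6−1·1/4=23/4; d'=(-45−1·9)/(23/4)=-216/23
row 3: denom=8−2·8/23=168/23; d'=(42−2·-216/23)/(168/23)=233/28
row 4: denom=8−2·23/84=313/42; d'=(-3−2·233/28)/(313/42)=-825/313
back: M4=-825/313
back: M3=233/28−23/84·-825/313=5661/626
back: M2=-216/23−8/23·5661/626=-3924/313
back: M1=9−1/4·-3924/313=3798/313
M: M0=0, M1=3798/313, M2=-3924/313, M3=5661/626, M4=-825/313, M5=0
seg 0: a=4, c=M0/2=0, d=(M1−M0)/(6·1)=633/313, b=Δ0−h0·(2M0+M1)/6=-1572/313
seg 1: a=1, c=M1/2=1899/313, d=(M2−M1)/(6·1)=-1287/313, b=Δ1−h1·(2M1+M2)/6=327/313
seg 2: a=4, c=M2/2=-1962/313, d=(M3−M2)/(6·2)=4503/2504, b=Δ2−h2·(2M2+M3)/6=264/313
seg 3: a=-5, c=M3/2=5661/1252, d=(M4−M3)/(6·2)=-2437/2504, b=Δ3−h3·(2M3+M4)/6=-1659/626
seg 4: a=0, c=M4/2=-825/626, d=(M5−M4)/(6·2)=275/1252, b=Δ4−h4·(2M4+M5)/6=1176/313
t_q=3/4 → seg 0, τ=3/4; S=4+-1572/313·τ+0·τ²+633/313·τ³=21763/20032

  seg 0: a=4 b=-1572/313 c=0 d=633/313
  seg 1: a=1 b=327/313 c=1899/313 d=-1287/313
  seg 2: a=4 b=264/313 c=-1962/313 d=4503/2504
  seg 3: a=-5 b=-1659/626 c=5661/1252 d=-2437/2504
  seg 4: a=0 b=1176/313 c=-825/626 d=275/1252
S(3/4) = 21763/20032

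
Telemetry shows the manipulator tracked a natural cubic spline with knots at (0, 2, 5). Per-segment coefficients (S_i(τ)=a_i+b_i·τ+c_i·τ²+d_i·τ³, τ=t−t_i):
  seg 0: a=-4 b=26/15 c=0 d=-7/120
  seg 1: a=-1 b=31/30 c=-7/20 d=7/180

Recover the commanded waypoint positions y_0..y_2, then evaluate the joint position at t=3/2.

y_0 = S_0(0) = a_0 = -4
y_1 = S_1(0) = a_1 = -1
y_2 = S_1(3) = 0
t_q=3/2 is in segment 0 (τ=3/2); S_0(τ)=-511/320

y_0=-4 y_1=-1 y_2=0
S(3/2) = -511/320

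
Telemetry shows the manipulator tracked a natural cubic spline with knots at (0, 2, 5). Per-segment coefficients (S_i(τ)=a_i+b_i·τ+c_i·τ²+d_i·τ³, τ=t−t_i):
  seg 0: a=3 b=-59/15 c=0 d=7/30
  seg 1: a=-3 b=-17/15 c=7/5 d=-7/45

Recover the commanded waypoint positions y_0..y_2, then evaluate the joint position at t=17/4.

y_0=3 y_1=-3 y_2=2
S(17/4) = -15/64

y_0 = S_0(0) = a_0 = 3
y_1 = S_1(0) = a_1 = -3
y_2 = S_1(3) = 2
t_q=17/4 is in segment 1 (τ=9/4); S_1(τ)=-15/64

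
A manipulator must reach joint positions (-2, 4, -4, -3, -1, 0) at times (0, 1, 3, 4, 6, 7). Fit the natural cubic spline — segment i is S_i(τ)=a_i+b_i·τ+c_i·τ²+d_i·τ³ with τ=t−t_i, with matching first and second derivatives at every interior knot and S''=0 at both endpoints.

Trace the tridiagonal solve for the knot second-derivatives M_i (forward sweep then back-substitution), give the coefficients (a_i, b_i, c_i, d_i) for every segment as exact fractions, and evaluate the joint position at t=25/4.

Δ: Δ0=6, Δ1=-4, Δ2=1, Δ3=1, Δ4=1
row 1: diag=6, rhs=-60; c'=1/3, d'=-10
row 2: denom=6−2·1/3=16/3; d'=(30−2·-10)/(16/3)=75/8
row 3: denom=6−1·3/16=93/16; d'=(0−1·75/8)/(93/16)=-50/31
row 4: denom=6−2·32/93=494/93; d'=(0−2·-50/31)/(494/93)=150/247
back: M4=150/247
back: M3=-50/31−32/93·150/247=-450/247
back: M2=75/8−3/16·-450/247=2400/247
back: M1=-10−1/3·2400/247=-3270/247
M: M0=0, M1=-3270/247, M2=2400/247, M3=-450/247, M4=150/247, M5=0
seg 0: a=-2, c=M0/2=0, d=(M1−M0)/(6·1)=-545/247, b=Δ0−h0·(2M0+M1)/6=2027/247
seg 1: a=4, c=M1/2=-1635/247, d=(M2−M1)/(6·2)=945/494, b=Δ1−h1·(2M1+M2)/6=392/247
seg 2: a=-4, c=M2/2=1200/247, d=(M3−M2)/(6·1)=-25/13, b=Δ2−h2·(2M2+M3)/6=-478/247
seg 3: a=-3, c=M3/2=-225/247, d=(M4−M3)/(6·2)=50/247, b=Δ3−h3·(2M3+M4)/6=497/247
seg 4: a=-1, c=M4/2=75/247, d=(M5−M4)/(6·1)=-25/247, b=Δ4−h4·(2M4+M5)/6=197/247
t_q=25/4 → seg 4, τ=1/4; S=-1+197/247·τ+75/247·τ²+-25/247·τ³=-12381/15808

  seg 0: a=-2 b=2027/247 c=0 d=-545/247
  seg 1: a=4 b=392/247 c=-1635/247 d=945/494
  seg 2: a=-4 b=-478/247 c=1200/247 d=-25/13
  seg 3: a=-3 b=497/247 c=-225/247 d=50/247
  seg 4: a=-1 b=197/247 c=75/247 d=-25/247
S(25/4) = -12381/15808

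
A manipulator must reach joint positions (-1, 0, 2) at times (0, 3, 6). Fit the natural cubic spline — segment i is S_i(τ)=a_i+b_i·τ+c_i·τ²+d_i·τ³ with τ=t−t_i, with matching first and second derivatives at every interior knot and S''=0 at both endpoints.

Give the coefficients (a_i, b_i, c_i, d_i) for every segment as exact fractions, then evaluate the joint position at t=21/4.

Δ: Δ0=1/3, Δ1=2/3
row 1: diag=12, rhs=2; c'=1/4, d'=1/6
back: M1=1/6
M: M0=0, M1=1/6, M2=0
seg 0: a=-1, c=M0/2=0, d=(M1−M0)/(6·3)=1/108, b=Δ0−h0·(2M0+M1)/6=1/4
seg 1: a=0, c=M1/2=1/12, d=(M2−M1)/(6·3)=-1/108, b=Δ1−h1·(2M1+M2)/6=1/2
t_q=21/4 → seg 1, τ=9/4; S=0+1/2·τ+1/12·τ²+-1/108·τ³=369/256

  seg 0: a=-1 b=1/4 c=0 d=1/108
  seg 1: a=0 b=1/2 c=1/12 d=-1/108
S(21/4) = 369/256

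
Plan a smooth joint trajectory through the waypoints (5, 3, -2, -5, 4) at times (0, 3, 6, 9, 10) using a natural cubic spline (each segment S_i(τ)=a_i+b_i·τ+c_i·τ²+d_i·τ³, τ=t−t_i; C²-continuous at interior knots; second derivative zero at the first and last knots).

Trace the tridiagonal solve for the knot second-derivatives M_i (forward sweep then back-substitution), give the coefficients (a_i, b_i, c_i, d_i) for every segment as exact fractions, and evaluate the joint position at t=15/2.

  seg 0: a=5 b=-203/324 c=0 d=-13/2916
  seg 1: a=3 b=-121/162 c=-13/324 d=-259/2916
  seg 2: a=-2 b=-1097/324 c=-68/81 d=1589/2916
  seg 3: a=-5 b=1019/162 c=439/108 d=-439/324
S(15/2) = -2053/288

Δ: Δ0=-2/3, Δ1=-5/3, Δ2=-1, Δ3=9
row 1: diag=12, rhs=-6; c'=1/4, d'=-1/2
row 2: denom=12−3·1/4=45/4; d'=(4−3·-1/2)/(45/4)=22/45
row 3: denom=8−3·4/15=36/5; d'=(60−3·22/45)/(36/5)=439/54
back: M3=439/54
back: M2=22/45−4/15·439/54=-136/81
back: M1=-1/2−1/4·-136/81=-13/162
M: M0=0, M1=-13/162, M2=-136/81, M3=439/54, M4=0
seg 0: a=5, c=M0/2=0, d=(M1−M0)/(6·3)=-13/2916, b=Δ0−h0·(2M0+M1)/6=-203/324
seg 1: a=3, c=M1/2=-13/324, d=(M2−M1)/(6·3)=-259/2916, b=Δ1−h1·(2M1+M2)/6=-121/162
seg 2: a=-2, c=M2/2=-68/81, d=(M3−M2)/(6·3)=1589/2916, b=Δ2−h2·(2M2+M3)/6=-1097/324
seg 3: a=-5, c=M3/2=439/108, d=(M4−M3)/(6·1)=-439/324, b=Δ3−h3·(2M3+M4)/6=1019/162
t_q=15/2 → seg 2, τ=3/2; S=-2+-1097/324·τ+-68/81·τ²+1589/2916·τ³=-2053/288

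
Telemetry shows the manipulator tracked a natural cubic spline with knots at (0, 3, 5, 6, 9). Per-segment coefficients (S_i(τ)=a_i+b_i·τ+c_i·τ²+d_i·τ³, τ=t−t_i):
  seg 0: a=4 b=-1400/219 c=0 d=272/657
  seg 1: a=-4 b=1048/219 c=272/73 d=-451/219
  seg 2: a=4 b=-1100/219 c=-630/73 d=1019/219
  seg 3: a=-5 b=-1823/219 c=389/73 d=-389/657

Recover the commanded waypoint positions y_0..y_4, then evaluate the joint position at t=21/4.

y_0 = S_0(0) = a_0 = 4
y_1 = S_1(0) = a_1 = -4
y_2 = S_2(0) = a_2 = 4
y_3 = S_3(0) = a_3 = -5
y_4 = S_3(3) = 2
t_q=21/4 is in segment 2 (τ=1/4); S_2(τ)=10641/4672

y_0=4 y_1=-4 y_2=4 y_3=-5 y_4=2
S(21/4) = 10641/4672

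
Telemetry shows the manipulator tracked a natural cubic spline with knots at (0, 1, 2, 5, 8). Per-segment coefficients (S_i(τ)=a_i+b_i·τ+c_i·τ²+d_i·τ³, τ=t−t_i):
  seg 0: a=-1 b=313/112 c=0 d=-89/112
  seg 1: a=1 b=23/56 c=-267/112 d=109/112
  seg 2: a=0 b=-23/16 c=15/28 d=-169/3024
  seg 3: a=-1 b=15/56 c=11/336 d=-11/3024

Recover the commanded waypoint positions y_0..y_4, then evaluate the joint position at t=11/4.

y_0 = S_0(0) = a_0 = -1
y_1 = S_1(0) = a_1 = 1
y_2 = S_2(0) = a_2 = 0
y_3 = S_3(0) = a_3 = -1
y_4 = S_3(3) = 0
t_q=11/4 is in segment 2 (τ=3/4); S_2(τ)=-5737/7168

y_0=-1 y_1=1 y_2=0 y_3=-1 y_4=0
S(11/4) = -5737/7168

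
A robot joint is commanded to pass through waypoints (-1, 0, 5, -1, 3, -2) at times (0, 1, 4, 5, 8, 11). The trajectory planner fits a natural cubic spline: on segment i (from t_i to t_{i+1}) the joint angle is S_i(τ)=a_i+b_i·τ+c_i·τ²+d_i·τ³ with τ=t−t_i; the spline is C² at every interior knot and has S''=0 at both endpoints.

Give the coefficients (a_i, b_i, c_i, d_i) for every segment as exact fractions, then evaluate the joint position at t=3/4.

  seg 0: a=-1 b=647/1563 c=0 d=916/1563
  seg 1: a=0 b=3395/1563 c=916/521 d=-9034/14067
  seg 2: a=5 b=-7219/1563 c=-6286/1563 d=4127/1563
  seg 3: a=-1 b=-2470/521 c=6095/1563 d=-8791/14067
  seg 4: a=3 b=929/521 c=-2696/1563 d=2696/14067
S(3/4) = -3687/8336

Δ: Δ0=1, Δ1=5/3, Δ2=-6, Δ3=4/3, Δ4=-5/3
row 1: diag=8, rhs=4; c'=3/8, d'=1/2
row 2: denom=8−3·3/8=55/8; d'=(-46−3·1/2)/(55/8)=-76/11
row 3: denom=8−1·8/55=432/55; d'=(44−1·-76/11)/(432/55)=175/27
row 4: denom=12−3·55/144=521/48; d'=(-18−3·175/27)/(521/48)=-5392/1563
back: M4=-5392/1563
back: M3=175/27−55/144·-5392/1563=12190/1563
back: M2=-76/11−8/55·12190/1563=-12572/1563
back: M1=1/2−3/8·-12572/1563=1832/521
M: M0=0, M1=1832/521, M2=-12572/1563, M3=12190/1563, M4=-5392/1563, M5=0
seg 0: a=-1, c=M0/2=0, d=(M1−M0)/(6·1)=916/1563, b=Δ0−h0·(2M0+M1)/6=647/1563
seg 1: a=0, c=M1/2=916/521, d=(M2−M1)/(6·3)=-9034/14067, b=Δ1−h1·(2M1+M2)/6=3395/1563
seg 2: a=5, c=M2/2=-6286/1563, d=(M3−M2)/(6·1)=4127/1563, b=Δ2−h2·(2M2+M3)/6=-7219/1563
seg 3: a=-1, c=M3/2=6095/1563, d=(M4−M3)/(6·3)=-8791/14067, b=Δ3−h3·(2M3+M4)/6=-2470/521
seg 4: a=3, c=M4/2=-2696/1563, d=(M5−M4)/(6·3)=2696/14067, b=Δ4−h4·(2M4+M5)/6=929/521
t_q=3/4 → seg 0, τ=3/4; S=-1+647/1563·τ+0·τ²+916/1563·τ³=-3687/8336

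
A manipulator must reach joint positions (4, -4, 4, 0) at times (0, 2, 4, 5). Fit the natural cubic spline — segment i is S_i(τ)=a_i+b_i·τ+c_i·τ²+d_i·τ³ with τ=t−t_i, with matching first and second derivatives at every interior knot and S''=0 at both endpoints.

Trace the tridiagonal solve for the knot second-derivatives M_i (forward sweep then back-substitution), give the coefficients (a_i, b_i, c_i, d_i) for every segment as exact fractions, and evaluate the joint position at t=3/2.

  seg 0: a=4 b=-76/11 c=0 d=8/11
  seg 1: a=-4 b=20/11 c=48/11 d=-18/11
  seg 2: a=4 b=-4/11 c=-60/11 d=20/11
S(3/2) = -43/11

Δ: Δ0=-4, Δ1=4, Δ2=-4
row 1: diag=8, rhs=48; c'=1/4, d'=6
row 2: denom=6−2·1/4=11/2; d'=(-48−2·6)/(11/2)=-120/11
back: M2=-120/11
back: M1=6−1/4·-120/11=96/11
M: M0=0, M1=96/11, M2=-120/11, M3=0
seg 0: a=4, c=M0/2=0, d=(M1−M0)/(6·2)=8/11, b=Δ0−h0·(2M0+M1)/6=-76/11
seg 1: a=-4, c=M1/2=48/11, d=(M2−M1)/(6·2)=-18/11, b=Δ1−h1·(2M1+M2)/6=20/11
seg 2: a=4, c=M2/2=-60/11, d=(M3−M2)/(6·1)=20/11, b=Δ2−h2·(2M2+M3)/6=-4/11
t_q=3/2 → seg 0, τ=3/2; S=4+-76/11·τ+0·τ²+8/11·τ³=-43/11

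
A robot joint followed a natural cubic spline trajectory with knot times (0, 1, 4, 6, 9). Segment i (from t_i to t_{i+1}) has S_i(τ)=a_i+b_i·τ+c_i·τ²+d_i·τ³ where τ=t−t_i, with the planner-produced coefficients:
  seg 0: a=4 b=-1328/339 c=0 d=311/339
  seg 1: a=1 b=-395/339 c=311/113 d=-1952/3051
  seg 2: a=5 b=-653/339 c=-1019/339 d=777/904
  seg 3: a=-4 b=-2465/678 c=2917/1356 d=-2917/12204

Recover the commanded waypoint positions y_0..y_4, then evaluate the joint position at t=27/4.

y_0=4 y_1=1 y_2=5 y_3=-4 y_4=-2
S(27/4) = -162505/28928

y_0 = S_0(0) = a_0 = 4
y_1 = S_1(0) = a_1 = 1
y_2 = S_2(0) = a_2 = 5
y_3 = S_3(0) = a_3 = -4
y_4 = S_3(3) = -2
t_q=27/4 is in segment 3 (τ=3/4); S_3(τ)=-162505/28928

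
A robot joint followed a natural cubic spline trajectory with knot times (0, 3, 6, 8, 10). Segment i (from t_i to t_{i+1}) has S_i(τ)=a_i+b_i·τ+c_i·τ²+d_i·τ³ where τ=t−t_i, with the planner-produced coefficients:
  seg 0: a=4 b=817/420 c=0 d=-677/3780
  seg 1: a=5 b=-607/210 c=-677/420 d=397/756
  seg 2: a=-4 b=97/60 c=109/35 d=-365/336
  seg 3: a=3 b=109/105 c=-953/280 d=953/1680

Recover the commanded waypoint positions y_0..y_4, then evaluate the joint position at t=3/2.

y_0 = S_0(0) = a_0 = 4
y_1 = S_1(0) = a_1 = 5
y_2 = S_2(0) = a_2 = -4
y_3 = S_3(0) = a_3 = 3
y_4 = S_3(2) = -4
t_q=3/2 is in segment 0 (τ=3/2); S_0(τ)=7071/1120

y_0=4 y_1=5 y_2=-4 y_3=3 y_4=-4
S(3/2) = 7071/1120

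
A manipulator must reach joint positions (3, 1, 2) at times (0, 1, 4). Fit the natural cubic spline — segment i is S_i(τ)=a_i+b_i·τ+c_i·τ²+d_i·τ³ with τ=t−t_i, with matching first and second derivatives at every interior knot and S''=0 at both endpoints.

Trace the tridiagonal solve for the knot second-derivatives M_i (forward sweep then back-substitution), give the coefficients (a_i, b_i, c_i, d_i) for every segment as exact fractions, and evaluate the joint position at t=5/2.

  seg 0: a=3 b=-55/24 c=0 d=7/24
  seg 1: a=1 b=-17/12 c=7/8 d=-7/72
S(5/2) = 33/64

Δ: Δ0=-2, Δ1=1/3
row 1: diag=8, rhs=14; c'=3/8, d'=7/4
back: M1=7/4
M: M0=0, M1=7/4, M2=0
seg 0: a=3, c=M0/2=0, d=(M1−M0)/(6·1)=7/24, b=Δ0−h0·(2M0+M1)/6=-55/24
seg 1: a=1, c=M1/2=7/8, d=(M2−M1)/(6·3)=-7/72, b=Δ1−h1·(2M1+M2)/6=-17/12
t_q=5/2 → seg 1, τ=3/2; S=1+-17/12·τ+7/8·τ²+-7/72·τ³=33/64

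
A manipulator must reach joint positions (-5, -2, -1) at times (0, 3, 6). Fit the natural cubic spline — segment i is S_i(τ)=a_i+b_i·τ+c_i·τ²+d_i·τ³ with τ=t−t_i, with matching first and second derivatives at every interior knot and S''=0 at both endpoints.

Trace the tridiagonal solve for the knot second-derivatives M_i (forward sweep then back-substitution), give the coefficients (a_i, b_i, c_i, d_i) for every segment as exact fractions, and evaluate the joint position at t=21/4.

Δ: Δ0=1, Δ1=1/3
row 1: diag=12, rhs=-4; c'=1/4, d'=-1/3
back: M1=-1/3
M: M0=0, M1=-1/3, M2=0
seg 0: a=-5, c=M0/2=0, d=(M1−M0)/(6·3)=-1/54, b=Δ0−h0·(2M0+M1)/6=7/6
seg 1: a=-2, c=M1/2=-1/6, d=(M2−M1)/(6·3)=1/54, b=Δ1−h1·(2M1+M2)/6=2/3
t_q=21/4 → seg 1, τ=9/4; S=-2+2/3·τ+-1/6·τ²+1/54·τ³=-145/128

  seg 0: a=-5 b=7/6 c=0 d=-1/54
  seg 1: a=-2 b=2/3 c=-1/6 d=1/54
S(21/4) = -145/128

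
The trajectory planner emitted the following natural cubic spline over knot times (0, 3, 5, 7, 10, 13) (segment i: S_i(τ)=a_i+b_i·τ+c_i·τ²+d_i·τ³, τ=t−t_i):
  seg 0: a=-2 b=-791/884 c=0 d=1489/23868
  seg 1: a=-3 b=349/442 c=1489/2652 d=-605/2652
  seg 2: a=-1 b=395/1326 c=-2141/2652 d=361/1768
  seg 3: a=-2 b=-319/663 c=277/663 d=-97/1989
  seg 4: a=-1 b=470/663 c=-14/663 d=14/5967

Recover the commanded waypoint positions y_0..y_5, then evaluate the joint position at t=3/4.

y_0=-2 y_1=-3 y_2=-1 y_3=-2 y_4=-1 y_5=1
S(3/4) = -149631/56576

y_0 = S_0(0) = a_0 = -2
y_1 = S_1(0) = a_1 = -3
y_2 = S_2(0) = a_2 = -1
y_3 = S_3(0) = a_3 = -2
y_4 = S_4(0) = a_4 = -1
y_5 = S_4(3) = 1
t_q=3/4 is in segment 0 (τ=3/4); S_0(τ)=-149631/56576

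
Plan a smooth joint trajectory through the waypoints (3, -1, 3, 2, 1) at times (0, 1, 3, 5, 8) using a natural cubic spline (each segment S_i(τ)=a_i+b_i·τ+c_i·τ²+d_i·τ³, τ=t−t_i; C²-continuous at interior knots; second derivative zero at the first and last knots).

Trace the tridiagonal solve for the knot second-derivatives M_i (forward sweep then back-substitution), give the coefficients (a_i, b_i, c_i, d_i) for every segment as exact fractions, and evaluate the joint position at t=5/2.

Δ: Δ0=-4, Δ1=2, Δ2=-1/2, Δ3=-1/3
row 1: diag=6, rhs=36; c'=1/3, d'=6
row 2: denom=8−2·1/3=22/3; d'=(-15−2·6)/(22/3)=-81/22
row 3: denom=10−2·3/11=104/11; d'=(1−2·-81/22)/(104/11)=23/26
back: M3=23/26
back: M2=-81/22−3/11·23/26=-51/13
back: M1=6−1/3·-51/13=95/13
M: M0=0, M1=95/13, M2=-51/13, M3=23/26, M4=0
seg 0: a=3, c=M0/2=0, d=(M1−M0)/(6·1)=95/78, b=Δ0−h0·(2M0+M1)/6=-407/78
seg 1: a=-1, c=M1/2=95/26, d=(M2−M1)/(6·2)=-73/78, b=Δ1−h1·(2M1+M2)/6=-61/39
seg 2: a=3, c=M2/2=-51/26, d=(M3−M2)/(6·2)=125/312, b=Δ2−h2·(2M2+M3)/6=71/39
seg 3: a=2, c=M3/2=23/52, d=(M4−M3)/(6·3)=-23/468, b=Δ3−h3·(2M3+M4)/6=-95/78
t_q=5/2 → seg 1, τ=3/2; S=-1+-61/39·τ+95/26·τ²+-73/78·τ³=357/208

  seg 0: a=3 b=-407/78 c=0 d=95/78
  seg 1: a=-1 b=-61/39 c=95/26 d=-73/78
  seg 2: a=3 b=71/39 c=-51/26 d=125/312
  seg 3: a=2 b=-95/78 c=23/52 d=-23/468
S(5/2) = 357/208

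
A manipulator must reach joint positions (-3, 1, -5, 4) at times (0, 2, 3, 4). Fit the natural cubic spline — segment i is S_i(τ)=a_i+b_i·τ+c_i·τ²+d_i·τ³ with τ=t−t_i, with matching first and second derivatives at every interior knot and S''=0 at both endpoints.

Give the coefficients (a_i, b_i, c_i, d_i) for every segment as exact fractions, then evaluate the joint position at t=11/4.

Δ: Δ0=2, Δ1=-6, Δ2=9
row 1: diag=6, rhs=-48; c'=1/6, d'=-8
row 2: denom=4−1·1/6=23/6; d'=(90−1·-8)/(23/6)=588/23
back: M2=588/23
back: M1=-8−1/6·588/23=-282/23
M: M0=0, M1=-282/23, M2=588/23, M3=0
seg 0: a=-3, c=M0/2=0, d=(M1−M0)/(6·2)=-47/46, b=Δ0−h0·(2M0+M1)/6=140/23
seg 1: a=1, c=M1/2=-141/23, d=(M2−M1)/(6·1)=145/23, b=Δ1−h1·(2M1+M2)/6=-142/23
seg 2: a=-5, c=M2/2=294/23, d=(M3−M2)/(6·1)=-98/23, b=Δ2−h2·(2M2+M3)/6=11/23
t_q=11/4 → seg 1, τ=3/4; S=1+-142/23·τ+-141/23·τ²+145/23·τ³=-6505/1472

  seg 0: a=-3 b=140/23 c=0 d=-47/46
  seg 1: a=1 b=-142/23 c=-141/23 d=145/23
  seg 2: a=-5 b=11/23 c=294/23 d=-98/23
S(11/4) = -6505/1472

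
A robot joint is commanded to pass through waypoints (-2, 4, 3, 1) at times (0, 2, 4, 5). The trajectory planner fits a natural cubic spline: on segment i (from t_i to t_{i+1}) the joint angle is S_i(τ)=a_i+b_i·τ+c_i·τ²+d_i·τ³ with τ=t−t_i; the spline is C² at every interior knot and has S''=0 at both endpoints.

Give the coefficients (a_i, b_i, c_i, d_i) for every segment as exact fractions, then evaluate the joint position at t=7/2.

Δ: Δ0=3, Δ1=-1/2, Δ2=-2
row 1: diag=8, rhs=-21; c'=1/4, d'=-21/8
row 2: denom=6−2·1/4=11/2; d'=(-9−2·-21/8)/(11/2)=-15/22
back: M2=-15/22
back: M1=-21/8−1/4·-15/22=-27/11
M: M0=0, M1=-27/11, M2=-15/22, M3=0
seg 0: a=-2, c=M0/2=0, d=(M1−M0)/(6·2)=-9/44, b=Δ0−h0·(2M0+M1)/6=42/11
seg 1: a=4, c=M1/2=-27/22, d=(M2−M1)/(6·2)=13/88, b=Δ1−h1·(2M1+M2)/6=15/11
seg 2: a=3, c=M2/2=-15/44, d=(M3−M2)/(6·1)=5/44, b=Δ2−h2·(2M2+M3)/6=-39/22
t_q=7/2 → seg 1, τ=3/2; S=4+15/11·τ+-27/22·τ²+13/88·τ³=2663/704

  seg 0: a=-2 b=42/11 c=0 d=-9/44
  seg 1: a=4 b=15/11 c=-27/22 d=13/88
  seg 2: a=3 b=-39/22 c=-15/44 d=5/44
S(7/2) = 2663/704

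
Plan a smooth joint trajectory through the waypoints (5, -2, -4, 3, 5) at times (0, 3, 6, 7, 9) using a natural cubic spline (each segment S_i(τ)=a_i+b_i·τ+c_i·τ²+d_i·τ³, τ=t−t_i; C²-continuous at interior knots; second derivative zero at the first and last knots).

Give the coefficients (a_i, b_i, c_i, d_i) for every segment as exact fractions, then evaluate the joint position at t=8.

Δ: Δ0=-7/3, Δ1=-2/3, Δ2=7, Δ3=1
row 1: diag=12, rhs=10; c'=1/4, d'=5/6
row 2: denom=8−3·1/4=29/4; d'=(46−3·5/6)/(29/4)=6
row 3: denom=6−1·4/29=170/29; d'=(-36−1·6)/(170/29)=-609/85
back: M3=-609/85
back: M2=6−4/29·-609/85=594/85
back: M1=5/6−1/4·594/85=-233/255
M: M0=0, M1=-233/255, M2=594/85, M3=-609/85, M4=0
seg 0: a=5, c=M0/2=0, d=(M1−M0)/(6·3)=-233/4590, b=Δ0−h0·(2M0+M1)/6=-319/170
seg 1: a=-2, c=M1/2=-233/510, d=(M2−M1)/(6·3)=403/918, b=Δ1−h1·(2M1+M2)/6=-276/85
seg 2: a=-4, c=M2/2=297/85, d=(M3−M2)/(6·1)=-401/170, b=Δ2−h2·(2M2+M3)/6=997/170
seg 3: a=3, c=M3/2=-609/170, d=(M4−M3)/(6·2)=203/340, b=Δ3−h3·(2M3+M4)/6=491/85
t_q=8 → seg 3, τ=1; S=3+491/85·τ+-609/170·τ²+203/340·τ³=1969/340

  seg 0: a=5 b=-319/170 c=0 d=-233/4590
  seg 1: a=-2 b=-276/85 c=-233/510 d=403/918
  seg 2: a=-4 b=997/170 c=297/85 d=-401/170
  seg 3: a=3 b=491/85 c=-609/170 d=203/340
S(8) = 1969/340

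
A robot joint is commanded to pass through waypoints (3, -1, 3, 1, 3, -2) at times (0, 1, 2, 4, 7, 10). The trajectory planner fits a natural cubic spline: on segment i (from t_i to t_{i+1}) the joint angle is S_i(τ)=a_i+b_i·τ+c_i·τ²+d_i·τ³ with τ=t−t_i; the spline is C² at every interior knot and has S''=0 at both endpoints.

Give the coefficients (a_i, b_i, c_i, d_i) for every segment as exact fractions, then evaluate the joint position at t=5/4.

Δ: Δ0=-4, Δ1=4, Δ2=-1, Δ3=2/3, Δ4=-5/3
row 1: diag=4, rhs=48; c'=1/4, d'=12
row 2: denom=6−1·1/4=23/4; d'=(-30−1·12)/(23/4)=-168/23
row 3: denom=10−2·8/23=214/23; d'=(10−2·-168/23)/(214/23)=283/107
row 4: denom=12−3·69/214=2361/214; d'=(-14−3·283/107)/(2361/214)=-4694/2361
back: M4=-4694/2361
back: M3=283/107−69/214·-4694/2361=2586/787
back: M2=-168/23−8/23·2586/787=-6648/787
back: M1=12−1/4·-6648/787=11106/787
M: M0=0, M1=11106/787, M2=-6648/787, M3=2586/787, M4=-4694/2361, M5=0
seg 0: a=3, c=M0/2=0, d=(M1−M0)/(6·1)=1851/787, b=Δ0−h0·(2M0+M1)/6=-4999/787
seg 1: a=-1, c=M1/2=5553/787, d=(M2−M1)/(6·1)=-2959/787, b=Δ1−h1·(2M1+M2)/6=554/787
seg 2: a=3, c=M2/2=-3324/787, d=(M3−M2)/(6·2)=1539/1574, b=Δ2−h2·(2M2+M3)/6=2783/787
seg 3: a=1, c=M3/2=1293/787, d=(M4−M3)/(6·3)=-6226/21249, b=Δ3−h3·(2M3+M4)/6=-1279/787
seg 4: a=3, c=M4/2=-2347/2361, d=(M5−M4)/(6·3)=2347/21249, b=Δ4−h4·(2M4+M5)/6=253/787
t_q=5/4 → seg 1, τ=1/4; S=-1+554/787·τ+5553/787·τ²+-2959/787·τ³=-22251/50368

  seg 0: a=3 b=-4999/787 c=0 d=1851/787
  seg 1: a=-1 b=554/787 c=5553/787 d=-2959/787
  seg 2: a=3 b=2783/787 c=-3324/787 d=1539/1574
  seg 3: a=1 b=-1279/787 c=1293/787 d=-6226/21249
  seg 4: a=3 b=253/787 c=-2347/2361 d=2347/21249
S(5/4) = -22251/50368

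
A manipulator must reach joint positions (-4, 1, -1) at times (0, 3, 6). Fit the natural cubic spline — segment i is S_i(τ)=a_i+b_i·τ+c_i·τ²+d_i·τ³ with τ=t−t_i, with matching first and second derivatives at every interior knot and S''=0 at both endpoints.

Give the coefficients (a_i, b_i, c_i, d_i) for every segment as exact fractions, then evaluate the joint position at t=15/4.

Δ: Δ0=5/3, Δ1=-2/3
row 1: diag=12, rhs=-14; c'=1/4, d'=-7/6
back: M1=-7/6
M: M0=0, M1=-7/6, M2=0
seg 0: a=-4, c=M0/2=0, d=(M1−M0)/(6·3)=-7/108, b=Δ0−h0·(2M0+M1)/6=9/4
seg 1: a=1, c=M1/2=-7/12, d=(M2−M1)/(6·3)=7/108, b=Δ1−h1·(2M1+M2)/6=1/2
t_q=15/4 → seg 1, τ=3/4; S=1+1/2·τ+-7/12·τ²+7/108·τ³=275/256

  seg 0: a=-4 b=9/4 c=0 d=-7/108
  seg 1: a=1 b=1/2 c=-7/12 d=7/108
S(15/4) = 275/256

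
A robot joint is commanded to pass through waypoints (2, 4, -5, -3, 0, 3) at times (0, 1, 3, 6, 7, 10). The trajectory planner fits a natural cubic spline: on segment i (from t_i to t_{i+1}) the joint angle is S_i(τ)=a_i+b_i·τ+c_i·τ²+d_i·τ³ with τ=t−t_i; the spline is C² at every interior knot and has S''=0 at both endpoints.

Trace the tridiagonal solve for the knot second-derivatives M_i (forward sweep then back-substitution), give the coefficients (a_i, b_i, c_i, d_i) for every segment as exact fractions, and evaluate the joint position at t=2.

  seg 0: a=2 b=5173/1548 c=0 d=-2077/1548
  seg 1: a=4 b=-529/774 c=-2077/516 d=3277/3096
  seg 2: a=-5 b=-1580/387 c=100/43 d=-862/3483
  seg 3: a=-3 b=1234/387 c=38/387 d=-37/129
  seg 4: a=0 b=977/387 c=-295/387 d=295/3483
S(2) = 361/1032

Δ: Δ0=2, Δ1=-9/2, Δ2=2/3, Δ3=3, Δ4=1
row 1: diag=6, rhs=-39; c'=1/3, d'=-13/2
row 2: denom=10−2·1/3=28/3; d'=(31−2·-13/2)/(28/3)=33/7
row 3: denom=8−3·9/28=197/28; d'=(14−3·33/7)/(197/28)=-4/197
row 4: denom=8−1·28/197=1548/197; d'=(-12−1·-4/197)/(1548/197)=-590/387
back: M4=-590/387
back: M3=-4/197−28/197·-590/387=76/387
back: M2=33/7−9/28·76/387=200/43
back: M1=-13/2−1/3·200/43=-2077/258
M: M0=0, M1=-2077/258, M2=200/43, M3=76/387, M4=-590/387, M5=0
seg 0: a=2, c=M0/2=0, d=(M1−M0)/(6·1)=-2077/1548, b=Δ0−h0·(2M0+M1)/6=5173/1548
seg 1: a=4, c=M1/2=-2077/516, d=(M2−M1)/(6·2)=3277/3096, b=Δ1−h1·(2M1+M2)/6=-529/774
seg 2: a=-5, c=M2/2=100/43, d=(M3−M2)/(6·3)=-862/3483, b=Δ2−h2·(2M2+M3)/6=-1580/387
seg 3: a=-3, c=M3/2=38/387, d=(M4−M3)/(6·1)=-37/129, b=Δ3−h3·(2M3+M4)/6=1234/387
seg 4: a=0, c=M4/2=-295/387, d=(M5−M4)/(6·3)=295/3483, b=Δ4−h4·(2M4+M5)/6=977/387
t_q=2 → seg 1, τ=1; S=4+-529/774·τ+-2077/516·τ²+3277/3096·τ³=361/1032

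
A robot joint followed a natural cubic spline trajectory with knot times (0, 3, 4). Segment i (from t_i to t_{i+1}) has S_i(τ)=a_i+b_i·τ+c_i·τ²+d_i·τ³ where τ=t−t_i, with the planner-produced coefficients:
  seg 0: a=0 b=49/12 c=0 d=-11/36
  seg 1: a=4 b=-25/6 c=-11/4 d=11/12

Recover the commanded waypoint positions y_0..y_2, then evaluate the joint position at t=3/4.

y_0=0 y_1=4 y_2=-2
S(3/4) = 751/256

y_0 = S_0(0) = a_0 = 0
y_1 = S_1(0) = a_1 = 4
y_2 = S_1(1) = -2
t_q=3/4 is in segment 0 (τ=3/4); S_0(τ)=751/256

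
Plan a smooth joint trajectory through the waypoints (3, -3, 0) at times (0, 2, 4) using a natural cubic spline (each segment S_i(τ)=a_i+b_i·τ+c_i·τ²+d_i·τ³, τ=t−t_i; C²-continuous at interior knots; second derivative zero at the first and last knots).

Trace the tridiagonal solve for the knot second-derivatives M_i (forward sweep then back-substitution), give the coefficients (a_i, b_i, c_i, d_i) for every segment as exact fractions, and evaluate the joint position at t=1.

Δ: Δ0=-3, Δ1=3/2
row 1: diag=8, rhs=27; c'=1/4, d'=27/8
back: M1=27/8
M: M0=0, M1=27/8, M2=0
seg 0: a=3, c=M0/2=0, d=(M1−M0)/(6·2)=9/32, b=Δ0−h0·(2M0+M1)/6=-33/8
seg 1: a=-3, c=M1/2=27/16, d=(M2−M1)/(6·2)=-9/32, b=Δ1−h1·(2M1+M2)/6=-3/4
t_q=1 → seg 0, τ=1; S=3+-33/8·τ+0·τ²+9/32·τ³=-27/32

  seg 0: a=3 b=-33/8 c=0 d=9/32
  seg 1: a=-3 b=-3/4 c=27/16 d=-9/32
S(1) = -27/32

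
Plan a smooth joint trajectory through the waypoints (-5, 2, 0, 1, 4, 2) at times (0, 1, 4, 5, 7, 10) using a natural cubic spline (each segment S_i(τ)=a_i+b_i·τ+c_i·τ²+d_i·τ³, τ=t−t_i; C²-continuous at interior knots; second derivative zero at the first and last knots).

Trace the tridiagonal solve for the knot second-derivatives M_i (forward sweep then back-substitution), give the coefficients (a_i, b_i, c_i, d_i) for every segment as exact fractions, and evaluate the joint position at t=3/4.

  seg 0: a=-5 b=2461/300 c=0 d=-361/300
  seg 1: a=2 b=689/150 c=-361/100 d=557/900
  seg 2: a=0 b=-107/300 c=49/25 d=-181/300
  seg 3: a=1 b=263/150 c=3/20 d=-83/600
  seg 4: a=4 b=52/75 c=-17/25 d=17/225
S(3/4) = 4127/6400

Δ: Δ0=7, Δ1=-2/3, Δ2=1, Δ3=3/2, Δ4=-2/3
row 1: diag=8, rhs=-46; c'=3/8, d'=-23/4
row 2: denom=8−3·3/8=55/8; d'=(10−3·-23/4)/(55/8)=218/55
row 3: denom=6−1·8/55=322/55; d'=(3−1·218/55)/(322/55)=-53/322
row 4: denom=10−2·55/161=1500/161; d'=(-13−2·-53/322)/(1500/161)=-34/25
back: M4=-34/25
back: M3=-53/322−55/161·-34/25=3/10
back: M2=218/55−8/55·3/10=98/25
back: M1=-23/4−3/8·98/25=-361/50
M: M0=0, M1=-361/50, M2=98/25, M3=3/10, M4=-34/25, M5=0
seg 0: a=-5, c=M0/2=0, d=(M1−M0)/(6·1)=-361/300, b=Δ0−h0·(2M0+M1)/6=2461/300
seg 1: a=2, c=M1/2=-361/100, d=(M2−M1)/(6·3)=557/900, b=Δ1−h1·(2M1+M2)/6=689/150
seg 2: a=0, c=M2/2=49/25, d=(M3−M2)/(6·1)=-181/300, b=Δ2−h2·(2M2+M3)/6=-107/300
seg 3: a=1, c=M3/2=3/20, d=(M4−M3)/(6·2)=-83/600, b=Δ3−h3·(2M3+M4)/6=263/150
seg 4: a=4, c=M4/2=-17/25, d=(M5−M4)/(6·3)=17/225, b=Δ4−h4·(2M4+M5)/6=52/75
t_q=3/4 → seg 0, τ=3/4; S=-5+2461/300·τ+0·τ²+-361/300·τ³=4127/6400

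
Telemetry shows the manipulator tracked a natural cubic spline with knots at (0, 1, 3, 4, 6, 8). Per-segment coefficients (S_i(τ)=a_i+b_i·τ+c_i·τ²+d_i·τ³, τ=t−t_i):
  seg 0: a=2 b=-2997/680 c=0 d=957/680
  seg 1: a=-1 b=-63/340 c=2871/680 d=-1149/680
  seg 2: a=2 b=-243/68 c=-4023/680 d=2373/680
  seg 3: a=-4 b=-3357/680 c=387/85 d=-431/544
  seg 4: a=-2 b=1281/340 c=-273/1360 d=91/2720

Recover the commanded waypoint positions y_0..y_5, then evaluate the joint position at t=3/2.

y_0=2 y_1=-1 y_2=2 y_3=-4 y_4=-2 y_5=5
S(3/2) = -1351/5440

y_0 = S_0(0) = a_0 = 2
y_1 = S_1(0) = a_1 = -1
y_2 = S_2(0) = a_2 = 2
y_3 = S_3(0) = a_3 = -4
y_4 = S_4(0) = a_4 = -2
y_5 = S_4(2) = 5
t_q=3/2 is in segment 1 (τ=1/2); S_1(τ)=-1351/5440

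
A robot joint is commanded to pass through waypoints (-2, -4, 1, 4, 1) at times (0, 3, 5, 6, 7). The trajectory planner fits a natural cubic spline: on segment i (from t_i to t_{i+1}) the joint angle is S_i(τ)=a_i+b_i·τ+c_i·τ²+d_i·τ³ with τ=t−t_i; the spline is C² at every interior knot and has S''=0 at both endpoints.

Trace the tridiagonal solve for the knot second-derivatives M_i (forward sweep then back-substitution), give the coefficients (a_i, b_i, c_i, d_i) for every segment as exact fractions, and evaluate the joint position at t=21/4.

  seg 0: a=-2 b=-1879/1284 c=0 d=341/3852
  seg 1: a=-4 b=595/642 c=341/428 d=-13/2568
  seg 2: a=1 b=1301/321 c=82/107 d=-584/321
  seg 3: a=4 b=41/321 c=-502/107 d=502/321
S(21/4) = 435/214

Δ: Δ0=-2/3, Δ1=5/2, Δ2=3, Δ3=-3
row 1: diag=10, rhs=19; c'=1/5, d'=19/10
row 2: denom=6−2·1/5=28/5; d'=(3−2·19/10)/(28/5)=-1/7
row 3: denom=4−1·5/28=107/28; d'=(-36−1·-1/7)/(107/28)=-1004/107
back: M3=-1004/107
back: M2=-1/7−5/28·-1004/107=164/107
back: M1=19/10−1/5·164/107=341/214
M: M0=0, M1=341/214, M2=164/107, M3=-1004/107, M4=0
seg 0: a=-2, c=M0/2=0, d=(M1−M0)/(6·3)=341/3852, b=Δ0−h0·(2M0+M1)/6=-1879/1284
seg 1: a=-4, c=M1/2=341/428, d=(M2−M1)/(6·2)=-13/2568, b=Δ1−h1·(2M1+M2)/6=595/642
seg 2: a=1, c=M2/2=82/107, d=(M3−M2)/(6·1)=-584/321, b=Δ2−h2·(2M2+M3)/6=1301/321
seg 3: a=4, c=M3/2=-502/107, d=(M4−M3)/(6·1)=502/321, b=Δ3−h3·(2M3+M4)/6=41/321
t_q=21/4 → seg 2, τ=1/4; S=1+1301/321·τ+82/107·τ²+-584/321·τ³=435/214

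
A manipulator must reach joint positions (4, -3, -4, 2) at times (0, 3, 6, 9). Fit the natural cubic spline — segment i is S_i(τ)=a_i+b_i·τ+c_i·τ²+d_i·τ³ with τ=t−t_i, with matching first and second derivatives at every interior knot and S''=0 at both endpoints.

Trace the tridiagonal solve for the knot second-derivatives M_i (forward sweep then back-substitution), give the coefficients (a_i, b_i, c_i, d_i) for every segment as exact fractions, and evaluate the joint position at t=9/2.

Δ: Δ0=-7/3, Δ1=-1/3, Δ2=2
row 1: diag=12, rhs=12; c'=1/4, d'=1
row 2: denom=12−3·1/4=45/4; d'=(14−3·1)/(45/4)=44/45
back: M2=44/45
back: M1=1−1/4·44/45=34/45
M: M0=0, M1=34/45, M2=44/45, M3=0
seg 0: a=4, c=M0/2=0, d=(M1−M0)/(6·3)=17/405, b=Δ0−h0·(2M0+M1)/6=-122/45
seg 1: a=-3, c=M1/2=17/45, d=(M2−M1)/(6·3)=1/81, b=Δ1−h1·(2M1+M2)/6=-71/45
seg 2: a=-4, c=M2/2=22/45, d=(M3−M2)/(6·3)=-22/405, b=Δ2−h2·(2M2+M3)/6=46/45
t_q=9/2 → seg 1, τ=3/2; S=-3+-71/45·τ+17/45·τ²+1/81·τ³=-179/40

  seg 0: a=4 b=-122/45 c=0 d=17/405
  seg 1: a=-3 b=-71/45 c=17/45 d=1/81
  seg 2: a=-4 b=46/45 c=22/45 d=-22/405
S(9/2) = -179/40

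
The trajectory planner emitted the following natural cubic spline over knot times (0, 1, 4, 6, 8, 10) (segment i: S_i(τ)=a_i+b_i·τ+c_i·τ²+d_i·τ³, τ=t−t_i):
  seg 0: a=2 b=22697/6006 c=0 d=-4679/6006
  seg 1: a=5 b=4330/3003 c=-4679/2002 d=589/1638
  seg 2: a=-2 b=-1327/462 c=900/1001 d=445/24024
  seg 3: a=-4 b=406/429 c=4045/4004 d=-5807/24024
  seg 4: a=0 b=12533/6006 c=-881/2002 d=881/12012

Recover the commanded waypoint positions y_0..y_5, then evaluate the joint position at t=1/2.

y_0 = S_0(0) = a_0 = 2
y_1 = S_1(0) = a_1 = 5
y_2 = S_2(0) = a_2 = -2
y_3 = S_3(0) = a_3 = -4
y_4 = S_4(0) = a_4 = 0
y_5 = S_4(2) = 3
t_q=1/2 is in segment 0 (τ=1/2); S_0(τ)=60735/16016

y_0=2 y_1=5 y_2=-2 y_3=-4 y_4=0 y_5=3
S(1/2) = 60735/16016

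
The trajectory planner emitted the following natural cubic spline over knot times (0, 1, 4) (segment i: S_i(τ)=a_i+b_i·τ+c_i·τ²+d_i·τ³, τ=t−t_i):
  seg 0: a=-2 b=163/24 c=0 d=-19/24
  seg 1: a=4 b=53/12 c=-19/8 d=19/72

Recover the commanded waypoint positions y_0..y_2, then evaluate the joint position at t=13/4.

y_0=-2 y_1=4 y_2=3
S(13/4) = 2519/512

y_0 = S_0(0) = a_0 = -2
y_1 = S_1(0) = a_1 = 4
y_2 = S_1(3) = 3
t_q=13/4 is in segment 1 (τ=9/4); S_1(τ)=2519/512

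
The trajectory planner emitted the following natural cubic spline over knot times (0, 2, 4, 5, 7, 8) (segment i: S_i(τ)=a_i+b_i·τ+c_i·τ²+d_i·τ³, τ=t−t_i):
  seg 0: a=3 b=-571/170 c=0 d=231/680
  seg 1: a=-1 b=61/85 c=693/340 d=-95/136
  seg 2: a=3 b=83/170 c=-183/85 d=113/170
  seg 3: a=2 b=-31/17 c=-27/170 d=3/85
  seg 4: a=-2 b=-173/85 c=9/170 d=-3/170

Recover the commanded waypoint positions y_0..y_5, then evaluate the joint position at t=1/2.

y_0=3 y_1=-1 y_2=3 y_3=2 y_4=-2 y_5=-4
S(1/2) = 1483/1088

y_0 = S_0(0) = a_0 = 3
y_1 = S_1(0) = a_1 = -1
y_2 = S_2(0) = a_2 = 3
y_3 = S_3(0) = a_3 = 2
y_4 = S_4(0) = a_4 = -2
y_5 = S_4(1) = -4
t_q=1/2 is in segment 0 (τ=1/2); S_0(τ)=1483/1088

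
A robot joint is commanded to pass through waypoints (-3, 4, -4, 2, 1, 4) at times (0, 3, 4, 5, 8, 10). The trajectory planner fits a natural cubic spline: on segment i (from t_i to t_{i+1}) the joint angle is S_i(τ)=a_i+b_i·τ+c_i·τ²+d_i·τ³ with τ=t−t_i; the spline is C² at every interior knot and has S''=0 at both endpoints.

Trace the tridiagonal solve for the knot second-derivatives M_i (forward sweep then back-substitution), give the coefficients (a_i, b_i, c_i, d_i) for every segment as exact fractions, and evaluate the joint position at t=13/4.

  seg 0: a=-3 b=33263/4242 c=0 d=-23365/38178
  seg 1: a=4 b=-18416/2121 c=-23365/4242 d=26261/4242
  seg 2: a=-4 b=-1593/1414 c=27709/2121 d=-25187/4242
  seg 3: a=2 b=15248/2121 c=-20143/4242 d=28519/38178
  seg 4: a=1 b=-4805/4242 c=1396/707 d=-698/2121
S(13/4) = 143147/90496

Δ: Δ0=7/3, Δ1=-8, Δ2=6, Δ3=-1/3, Δ4=3/2
row 1: diag=8, rhs=-62; c'=1/8, d'=-31/4
row 2: denom=4−1·1/8=31/8; d'=(84−1·-31/4)/(31/8)=734/31
row 3: denom=8−1·8/31=240/31; d'=(-38−1·734/31)/(240/31)=-239/30
row 4: denom=10−3·31/80=707/80; d'=(11−3·-239/30)/(707/80)=2792/707
back: M4=2792/707
back: M3=-239/30−31/80·2792/707=-20143/2121
back: M2=734/31−8/31·-20143/2121=55418/2121
back: M1=-31/4−1/8·55418/2121=-23365/2121
M: M0=0, M1=-23365/2121, M2=55418/2121, M3=-20143/2121, M4=2792/707, M5=0
seg 0: a=-3, c=M0/2=0, d=(M1−M0)/(6·3)=-23365/38178, b=Δ0−h0·(2M0+M1)/6=33263/4242
seg 1: a=4, c=M1/2=-23365/4242, d=(M2−M1)/(6·1)=26261/4242, b=Δ1−h1·(2M1+M2)/6=-18416/2121
seg 2: a=-4, c=M2/2=27709/2121, d=(M3−M2)/(6·1)=-25187/4242, b=Δ2−h2·(2M2+M3)/6=-1593/1414
seg 3: a=2, c=M3/2=-20143/4242, d=(M4−M3)/(6·3)=28519/38178, b=Δ3−h3·(2M3+M4)/6=15248/2121
seg 4: a=1, c=M4/2=1396/707, d=(M5−M4)/(6·2)=-698/2121, b=Δ4−h4·(2M4+M5)/6=-4805/4242
t_q=13/4 → seg 1, τ=1/4; S=4+-18416/2121·τ+-23365/4242·τ²+26261/4242·τ³=143147/90496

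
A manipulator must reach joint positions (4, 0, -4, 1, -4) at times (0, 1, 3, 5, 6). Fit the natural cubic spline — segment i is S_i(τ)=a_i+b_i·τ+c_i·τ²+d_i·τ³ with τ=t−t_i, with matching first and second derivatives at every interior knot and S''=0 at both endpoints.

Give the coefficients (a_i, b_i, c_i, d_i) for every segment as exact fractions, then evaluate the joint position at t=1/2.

  seg 0: a=4 b=-241/60 c=0 d=1/60
  seg 1: a=0 b=-119/30 c=1/20 d=7/15
  seg 2: a=-4 b=11/6 c=57/20 d=-151/120
  seg 3: a=1 b=-28/15 c=-47/10 d=47/30
S(1/2) = 319/160

Δ: Δ0=-4, Δ1=-2, Δ2=5/2, Δ3=-5
row 1: diag=6, rhs=12; c'=1/3, d'=2
row 2: denom=8−2·1/3=22/3; d'=(27−2·2)/(22/3)=69/22
row 3: denom=6−2·3/11=60/11; d'=(-45−2·69/22)/(60/11)=-47/5
back: M3=-47/5
back: M2=69/22−3/11·-47/5=57/10
back: M1=2−1/3·57/10=1/10
M: M0=0, M1=1/10, M2=57/10, M3=-47/5, M4=0
seg 0: a=4, c=M0/2=0, d=(M1−M0)/(6·1)=1/60, b=Δ0−h0·(2M0+M1)/6=-241/60
seg 1: a=0, c=M1/2=1/20, d=(M2−M1)/(6·2)=7/15, b=Δ1−h1·(2M1+M2)/6=-119/30
seg 2: a=-4, c=M2/2=57/20, d=(M3−M2)/(6·2)=-151/120, b=Δ2−h2·(2M2+M3)/6=11/6
seg 3: a=1, c=M3/2=-47/10, d=(M4−M3)/(6·1)=47/30, b=Δ3−h3·(2M3+M4)/6=-28/15
t_q=1/2 → seg 0, τ=1/2; S=4+-241/60·τ+0·τ²+1/60·τ³=319/160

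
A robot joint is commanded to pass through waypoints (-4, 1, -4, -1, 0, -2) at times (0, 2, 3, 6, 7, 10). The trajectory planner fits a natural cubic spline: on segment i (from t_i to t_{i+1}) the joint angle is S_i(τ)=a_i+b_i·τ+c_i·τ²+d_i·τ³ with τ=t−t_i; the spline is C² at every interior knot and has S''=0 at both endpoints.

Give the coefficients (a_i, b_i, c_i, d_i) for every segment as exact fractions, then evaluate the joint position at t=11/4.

Δ: Δ0=5/2, Δ1=-5, Δ2=1, Δ3=1, Δ4=-2/3
row 1: diag=6, rhs=-45; c'=1/6, d'=-15/2
row 2: denom=8−1·1/6=47/6; d'=(36−1·-15/2)/(47/6)=261/47
row 3: denom=8−3·18/47=322/47; d'=(0−3·261/47)/(322/47)=-783/322
row 4: denom=8−1·47/322=2529/322; d'=(-10−1·-783/322)/(2529/322)=-2437/2529
back: M4=-2437/2529
back: M3=-783/322−47/322·-2437/2529=-5794/2529
back: M2=261/47−18/47·-5794/2529=1807/281
back: M1=-15/2−1/6·1807/281=-7226/843
M: M0=0, M1=-7226/843, M2=1807/281, M3=-5794/2529, M4=-2437/2529, M5=0
seg 0: a=-4, c=M0/2=0, d=(M1−M0)/(6·2)=-3613/5058, b=Δ0−h0·(2M0+M1)/6=27097/5058
seg 1: a=1, c=M1/2=-3613/843, d=(M2−M1)/(6·1)=12647/5058, b=Δ1−h1·(2M1+M2)/6=-16259/5058
seg 2: a=-4, c=M2/2=1807/562, d=(M3−M2)/(6·3)=-22057/45522, b=Δ2−h2·(2M2+M3)/6=-10837/2529
seg 3: a=-1, c=M3/2=-2897/2529, d=(M4−M3)/(6·1)=373/1686, b=Δ3−h3·(2M3+M4)/6=9733/5058
seg 4: a=0, c=M4/2=-2437/5058, d=(M5−M4)/(6·3)=2437/45522, b=Δ4−h4·(2M4+M5)/6=751/2529
t_q=11/4 → seg 1, τ=3/4; S=1+-16259/5058·τ+-3613/843·τ²+12647/5058·τ³=-298553/107904

  seg 0: a=-4 b=27097/5058 c=0 d=-3613/5058
  seg 1: a=1 b=-16259/5058 c=-3613/843 d=12647/5058
  seg 2: a=-4 b=-10837/2529 c=1807/562 d=-22057/45522
  seg 3: a=-1 b=9733/5058 c=-2897/2529 d=373/1686
  seg 4: a=0 b=751/2529 c=-2437/5058 d=2437/45522
S(11/4) = -298553/107904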